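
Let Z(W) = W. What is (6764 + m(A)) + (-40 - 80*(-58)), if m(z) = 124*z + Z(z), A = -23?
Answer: 8489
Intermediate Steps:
m(z) = 125*z (m(z) = 124*z + z = 125*z)
(6764 + m(A)) + (-40 - 80*(-58)) = (6764 + 125*(-23)) + (-40 - 80*(-58)) = (6764 - 2875) + (-40 + 4640) = 3889 + 4600 = 8489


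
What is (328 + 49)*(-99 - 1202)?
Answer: -490477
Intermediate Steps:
(328 + 49)*(-99 - 1202) = 377*(-1301) = -490477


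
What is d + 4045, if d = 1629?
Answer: 5674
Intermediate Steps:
d + 4045 = 1629 + 4045 = 5674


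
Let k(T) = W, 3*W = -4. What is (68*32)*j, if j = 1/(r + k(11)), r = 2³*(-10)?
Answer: -1632/61 ≈ -26.754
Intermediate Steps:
W = -4/3 (W = (⅓)*(-4) = -4/3 ≈ -1.3333)
k(T) = -4/3
r = -80 (r = 8*(-10) = -80)
j = -3/244 (j = 1/(-80 - 4/3) = 1/(-244/3) = -3/244 ≈ -0.012295)
(68*32)*j = (68*32)*(-3/244) = 2176*(-3/244) = -1632/61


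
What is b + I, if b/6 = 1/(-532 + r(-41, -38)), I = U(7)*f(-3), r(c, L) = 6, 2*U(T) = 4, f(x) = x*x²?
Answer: -14205/263 ≈ -54.011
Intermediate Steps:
f(x) = x³
U(T) = 2 (U(T) = (½)*4 = 2)
I = -54 (I = 2*(-3)³ = 2*(-27) = -54)
b = -3/263 (b = 6/(-532 + 6) = 6/(-526) = 6*(-1/526) = -3/263 ≈ -0.011407)
b + I = -3/263 - 54 = -14205/263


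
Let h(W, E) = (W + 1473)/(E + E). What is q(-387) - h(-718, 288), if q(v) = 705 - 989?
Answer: -164339/576 ≈ -285.31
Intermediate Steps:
h(W, E) = (1473 + W)/(2*E) (h(W, E) = (1473 + W)/((2*E)) = (1473 + W)*(1/(2*E)) = (1473 + W)/(2*E))
q(v) = -284
q(-387) - h(-718, 288) = -284 - (1473 - 718)/(2*288) = -284 - 755/(2*288) = -284 - 1*755/576 = -284 - 755/576 = -164339/576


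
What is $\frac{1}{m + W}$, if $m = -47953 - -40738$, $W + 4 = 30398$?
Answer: $\frac{1}{23179} \approx 4.3142 \cdot 10^{-5}$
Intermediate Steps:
$W = 30394$ ($W = -4 + 30398 = 30394$)
$m = -7215$ ($m = -47953 + 40738 = -7215$)
$\frac{1}{m + W} = \frac{1}{-7215 + 30394} = \frac{1}{23179}$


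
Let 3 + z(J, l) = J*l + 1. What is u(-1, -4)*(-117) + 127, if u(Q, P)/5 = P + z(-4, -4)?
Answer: -5723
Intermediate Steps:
z(J, l) = -2 + J*l (z(J, l) = -3 + (J*l + 1) = -3 + (1 + J*l) = -2 + J*l)
u(Q, P) = 70 + 5*P (u(Q, P) = 5*(P + (-2 - 4*(-4))) = 5*(P + (-2 + 16)) = 5*(P + 14) = 5*(14 + P) = 70 + 5*P)
u(-1, -4)*(-117) + 127 = (70 + 5*(-4))*(-117) + 127 = (70 - 20)*(-117) + 127 = 50*(-117) + 127 = -5850 + 127 = -5723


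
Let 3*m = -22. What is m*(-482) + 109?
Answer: 10931/3 ≈ 3643.7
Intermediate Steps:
m = -22/3 (m = (⅓)*(-22) = -22/3 ≈ -7.3333)
m*(-482) + 109 = -22/3*(-482) + 109 = 10604/3 + 109 = 10931/3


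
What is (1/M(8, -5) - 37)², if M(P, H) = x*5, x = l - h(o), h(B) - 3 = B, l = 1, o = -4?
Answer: 136161/100 ≈ 1361.6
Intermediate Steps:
h(B) = 3 + B
x = 2 (x = 1 - (3 - 4) = 1 - 1*(-1) = 1 + 1 = 2)
M(P, H) = 10 (M(P, H) = 2*5 = 10)
(1/M(8, -5) - 37)² = (1/10 - 37)² = (⅒ - 37)² = (-369/10)² = 136161/100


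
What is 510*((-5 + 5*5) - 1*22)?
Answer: -1020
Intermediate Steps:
510*((-5 + 5*5) - 1*22) = 510*((-5 + 25) - 22) = 510*(20 - 22) = 510*(-2) = -1020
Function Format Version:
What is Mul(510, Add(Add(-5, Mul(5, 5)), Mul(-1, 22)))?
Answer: -1020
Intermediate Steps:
Mul(510, Add(Add(-5, Mul(5, 5)), Mul(-1, 22))) = Mul(510, Add(Add(-5, 25), -22)) = Mul(510, Add(20, -22)) = Mul(510, -2) = -1020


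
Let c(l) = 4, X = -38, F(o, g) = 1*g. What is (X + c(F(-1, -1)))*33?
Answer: -1122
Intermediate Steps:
F(o, g) = g
(X + c(F(-1, -1)))*33 = (-38 + 4)*33 = -34*33 = -1122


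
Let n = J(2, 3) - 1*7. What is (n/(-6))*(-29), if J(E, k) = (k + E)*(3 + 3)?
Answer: 667/6 ≈ 111.17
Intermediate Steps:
J(E, k) = 6*E + 6*k (J(E, k) = (E + k)*6 = 6*E + 6*k)
n = 23 (n = (6*2 + 6*3) - 1*7 = (12 + 18) - 7 = 30 - 7 = 23)
(n/(-6))*(-29) = (23/(-6))*(-29) = (23*(-⅙))*(-29) = -23/6*(-29) = 667/6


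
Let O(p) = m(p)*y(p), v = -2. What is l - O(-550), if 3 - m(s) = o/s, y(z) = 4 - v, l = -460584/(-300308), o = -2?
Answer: -339515538/20646175 ≈ -16.444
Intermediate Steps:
l = 115146/75077 (l = -460584*(-1/300308) = 115146/75077 ≈ 1.5337)
y(z) = 6 (y(z) = 4 - 1*(-2) = 4 + 2 = 6)
m(s) = 3 + 2/s (m(s) = 3 - (-2)/s = 3 + 2/s)
O(p) = 18 + 12/p (O(p) = (3 + 2/p)*6 = 18 + 12/p)
l - O(-550) = 115146/75077 - (18 + 12/(-550)) = 115146/75077 - (18 + 12*(-1/550)) = 115146/75077 - (18 - 6/275) = 115146/75077 - 1*4944/275 = 115146/75077 - 4944/275 = -339515538/20646175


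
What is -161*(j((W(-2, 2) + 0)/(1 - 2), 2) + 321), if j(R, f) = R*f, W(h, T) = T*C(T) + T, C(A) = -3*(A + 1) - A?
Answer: -58121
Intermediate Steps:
C(A) = -3 - 4*A (C(A) = -3*(1 + A) - A = (-3 - 3*A) - A = -3 - 4*A)
W(h, T) = T + T*(-3 - 4*T) (W(h, T) = T*(-3 - 4*T) + T = T + T*(-3 - 4*T))
-161*(j((W(-2, 2) + 0)/(1 - 2), 2) + 321) = -161*(((-2*2*(1 + 2*2) + 0)/(1 - 2))*2 + 321) = -161*(((-2*2*(1 + 4) + 0)/(-1))*2 + 321) = -161*(((-2*2*5 + 0)*(-1))*2 + 321) = -161*(((-20 + 0)*(-1))*2 + 321) = -161*(-20*(-1)*2 + 321) = -161*(20*2 + 321) = -161*(40 + 321) = -161*361 = -58121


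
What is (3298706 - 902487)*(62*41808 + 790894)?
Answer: 8106384914810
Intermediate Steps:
(3298706 - 902487)*(62*41808 + 790894) = 2396219*(2592096 + 790894) = 2396219*3382990 = 8106384914810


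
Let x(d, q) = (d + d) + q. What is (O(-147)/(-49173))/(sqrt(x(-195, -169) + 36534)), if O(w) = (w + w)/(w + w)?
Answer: -sqrt(1439)/353799735 ≈ -1.0722e-7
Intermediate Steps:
O(w) = 1 (O(w) = (2*w)/((2*w)) = (2*w)*(1/(2*w)) = 1)
x(d, q) = q + 2*d (x(d, q) = 2*d + q = q + 2*d)
(O(-147)/(-49173))/(sqrt(x(-195, -169) + 36534)) = (1/(-49173))/(sqrt((-169 + 2*(-195)) + 36534)) = (1*(-1/49173))/(sqrt((-169 - 390) + 36534)) = -1/(49173*sqrt(-559 + 36534)) = -sqrt(1439)/7195/49173 = -sqrt(1439)/353799735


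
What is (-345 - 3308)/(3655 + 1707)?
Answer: -3653/5362 ≈ -0.68128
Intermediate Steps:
(-345 - 3308)/(3655 + 1707) = -3653/5362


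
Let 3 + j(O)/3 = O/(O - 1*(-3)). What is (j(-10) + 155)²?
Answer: 1106704/49 ≈ 22586.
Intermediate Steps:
j(O) = -9 + 3*O/(3 + O) (j(O) = -9 + 3*(O/(O - 1*(-3))) = -9 + 3*(O/(O + 3)) = -9 + 3*(O/(3 + O)) = -9 + 3*O/(3 + O))
(j(-10) + 155)² = (3*(-9 - 2*(-10))/(3 - 10) + 155)² = (3*(-9 + 20)/(-7) + 155)² = (3*(-⅐)*11 + 155)² = (-33/7 + 155)² = (1052/7)² = 1106704/49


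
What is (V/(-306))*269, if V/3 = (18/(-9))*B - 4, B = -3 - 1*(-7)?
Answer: 538/17 ≈ 31.647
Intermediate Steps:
B = 4 (B = -3 + 7 = 4)
V = -36 (V = 3*((18/(-9))*4 - 4) = 3*((18*(-⅑))*4 - 4) = 3*(-2*4 - 4) = 3*(-8 - 4) = 3*(-12) = -36)
(V/(-306))*269 = -36/(-306)*269 = -36*(-1/306)*269 = (2/17)*269 = 538/17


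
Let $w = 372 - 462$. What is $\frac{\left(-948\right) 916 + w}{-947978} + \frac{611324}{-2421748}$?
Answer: $\frac{27208298602}{40995782599} \approx 0.66368$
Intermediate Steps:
$w = -90$
$\frac{\left(-948\right) 916 + w}{-947978} + \frac{611324}{-2421748} = \frac{\left(-948\right) 916 - 90}{-947978} + \frac{611324}{-2421748} = \left(-868368 - 90\right) \left(- \frac{1}{947978}\right) + 611324 \left(- \frac{1}{2421748}\right) = \left(-868458\right) \left(- \frac{1}{947978}\right) - \frac{21833}{86491} = \frac{434229}{473989} - \frac{21833}{86491} = \frac{27208298602}{40995782599}$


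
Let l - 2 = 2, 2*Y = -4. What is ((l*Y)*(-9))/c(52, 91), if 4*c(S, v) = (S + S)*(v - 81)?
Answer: 18/65 ≈ 0.27692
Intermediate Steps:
Y = -2 (Y = (½)*(-4) = -2)
l = 4 (l = 2 + 2 = 4)
c(S, v) = S*(-81 + v)/2 (c(S, v) = ((S + S)*(v - 81))/4 = ((2*S)*(-81 + v))/4 = (2*S*(-81 + v))/4 = S*(-81 + v)/2)
((l*Y)*(-9))/c(52, 91) = ((4*(-2))*(-9))/(((½)*52*(-81 + 91))) = (-8*(-9))/(((½)*52*10)) = 72/260 = 72*(1/260) = 18/65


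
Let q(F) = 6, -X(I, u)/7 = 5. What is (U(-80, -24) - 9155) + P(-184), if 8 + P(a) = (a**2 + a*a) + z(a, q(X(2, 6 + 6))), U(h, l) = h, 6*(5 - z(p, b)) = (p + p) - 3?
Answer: 351215/6 ≈ 58536.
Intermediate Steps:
X(I, u) = -35 (X(I, u) = -7*5 = -35)
z(p, b) = 11/2 - p/3 (z(p, b) = 5 - ((p + p) - 3)/6 = 5 - (2*p - 3)/6 = 5 - (-3 + 2*p)/6 = 5 + (1/2 - p/3) = 11/2 - p/3)
P(a) = -5/2 + 2*a**2 - a/3 (P(a) = -8 + ((a**2 + a*a) + (11/2 - a/3)) = -8 + ((a**2 + a**2) + (11/2 - a/3)) = -8 + (2*a**2 + (11/2 - a/3)) = -8 + (11/2 + 2*a**2 - a/3) = -5/2 + 2*a**2 - a/3)
(U(-80, -24) - 9155) + P(-184) = (-80 - 9155) + (-5/2 + 2*(-184)**2 - 1/3*(-184)) = -9235 + (-5/2 + 2*33856 + 184/3) = -9235 + (-5/2 + 67712 + 184/3) = -9235 + 406625/6 = 351215/6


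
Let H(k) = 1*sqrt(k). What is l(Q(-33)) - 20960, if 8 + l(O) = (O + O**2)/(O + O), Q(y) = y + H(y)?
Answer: -20984 + I*sqrt(33)/2 ≈ -20984.0 + 2.8723*I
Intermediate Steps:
H(k) = sqrt(k)
Q(y) = y + sqrt(y)
l(O) = -8 + (O + O**2)/(2*O) (l(O) = -8 + (O + O**2)/(O + O) = -8 + (O + O**2)/((2*O)) = -8 + (O + O**2)*(1/(2*O)) = -8 + (O + O**2)/(2*O))
l(Q(-33)) - 20960 = (-15/2 + (-33 + sqrt(-33))/2) - 20960 = (-15/2 + (-33 + I*sqrt(33))/2) - 20960 = (-15/2 + (-33/2 + I*sqrt(33)/2)) - 20960 = (-24 + I*sqrt(33)/2) - 20960 = -20984 + I*sqrt(33)/2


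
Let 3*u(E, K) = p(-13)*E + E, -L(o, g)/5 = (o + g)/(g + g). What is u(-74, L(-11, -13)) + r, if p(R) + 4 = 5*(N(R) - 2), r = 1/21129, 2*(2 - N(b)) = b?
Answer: -5124956/7043 ≈ -727.67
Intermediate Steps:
N(b) = 2 - b/2
r = 1/21129 ≈ 4.7328e-5
L(o, g) = -5*(g + o)/(2*g) (L(o, g) = -5*(o + g)/(g + g) = -5*(g + o)/(2*g))
p(R) = -4 - 5*R/2 (p(R) = -4 + 5*((2 - R/2) - 2) = -4 + 5*(-R/2) = -4 - 5*R/2)
u(E, K) = 59*E/6 (u(E, K) = ((-4 - 5/2*(-13))*E + E)/3 = ((-4 + 65/2)*E + E)/3 = (57*E/2 + E)/3 = (59*E/2)/3 = 59*E/6)
u(-74, L(-11, -13)) + r = (59/6)*(-74) + 1/21129 = -2183/3 + 1/21129 = -5124956/7043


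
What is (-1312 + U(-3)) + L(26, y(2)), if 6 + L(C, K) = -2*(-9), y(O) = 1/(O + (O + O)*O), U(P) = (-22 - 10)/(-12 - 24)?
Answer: -11692/9 ≈ -1299.1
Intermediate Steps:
U(P) = 8/9 (U(P) = -32/(-36) = -32*(-1/36) = 8/9)
y(O) = 1/(O + 2*O²) (y(O) = 1/(O + (2*O)*O) = 1/(O + 2*O²))
L(C, K) = 12 (L(C, K) = -6 - 2*(-9) = -6 + 18 = 12)
(-1312 + U(-3)) + L(26, y(2)) = (-1312 + 8/9) + 12 = -11800/9 + 12 = -11692/9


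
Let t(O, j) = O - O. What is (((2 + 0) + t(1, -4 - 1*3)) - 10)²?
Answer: 64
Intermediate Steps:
t(O, j) = 0
(((2 + 0) + t(1, -4 - 1*3)) - 10)² = (((2 + 0) + 0) - 10)² = ((2 + 0) - 10)² = (2 - 10)² = (-8)² = 64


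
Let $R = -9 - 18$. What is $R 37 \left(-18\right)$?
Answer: $17982$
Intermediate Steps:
$R = -27$ ($R = -9 - 18 = -27$)
$R 37 \left(-18\right) = \left(-27\right) 37 \left(-18\right) = \left(-999\right) \left(-18\right) = 17982$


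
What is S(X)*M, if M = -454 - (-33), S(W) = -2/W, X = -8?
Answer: -421/4 ≈ -105.25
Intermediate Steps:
M = -421 (M = -454 - 1*(-33) = -454 + 33 = -421)
S(X)*M = -2/(-8)*(-421) = -2*(-⅛)*(-421) = (¼)*(-421) = -421/4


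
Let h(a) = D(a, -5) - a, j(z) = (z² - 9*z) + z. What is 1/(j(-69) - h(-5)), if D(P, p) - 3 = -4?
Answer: 1/5309 ≈ 0.00018836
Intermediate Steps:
D(P, p) = -1 (D(P, p) = 3 - 4 = -1)
j(z) = z² - 8*z
h(a) = -1 - a
1/(j(-69) - h(-5)) = 1/(-69*(-8 - 69) - (-1 - 1*(-5))) = 1/(-69*(-77) - (-1 + 5)) = 1/(5313 - 1*4) = 1/(5313 - 4) = 1/5309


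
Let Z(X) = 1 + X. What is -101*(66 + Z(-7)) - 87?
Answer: -6147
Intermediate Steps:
-101*(66 + Z(-7)) - 87 = -101*(66 + (1 - 7)) - 87 = -101*(66 - 6) - 87 = -101*60 - 87 = -6060 - 87 = -6147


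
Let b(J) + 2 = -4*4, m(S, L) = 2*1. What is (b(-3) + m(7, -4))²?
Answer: 256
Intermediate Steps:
m(S, L) = 2
b(J) = -18 (b(J) = -2 - 4*4 = -2 - 16 = -18)
(b(-3) + m(7, -4))² = (-18 + 2)² = (-16)² = 256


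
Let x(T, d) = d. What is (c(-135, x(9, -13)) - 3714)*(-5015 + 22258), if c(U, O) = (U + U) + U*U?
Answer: 245557563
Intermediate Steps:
c(U, O) = U² + 2*U (c(U, O) = 2*U + U² = U² + 2*U)
(c(-135, x(9, -13)) - 3714)*(-5015 + 22258) = (-135*(2 - 135) - 3714)*(-5015 + 22258) = (-135*(-133) - 3714)*17243 = (17955 - 3714)*17243 = 14241*17243 = 245557563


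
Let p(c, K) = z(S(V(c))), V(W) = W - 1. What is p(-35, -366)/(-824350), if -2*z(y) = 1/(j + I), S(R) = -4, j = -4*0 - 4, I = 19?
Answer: 1/24730500 ≈ 4.0436e-8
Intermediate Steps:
j = -4 (j = 0 - 4 = -4)
V(W) = -1 + W
z(y) = -1/30 (z(y) = -1/(2*(-4 + 19)) = -½/15 = -½*1/15 = -1/30)
p(c, K) = -1/30
p(-35, -366)/(-824350) = -1/30/(-824350) = -1/30*(-1/824350) = 1/24730500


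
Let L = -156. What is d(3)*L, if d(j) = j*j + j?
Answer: -1872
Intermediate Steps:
d(j) = j + j² (d(j) = j² + j = j + j²)
d(3)*L = (3*(1 + 3))*(-156) = (3*4)*(-156) = 12*(-156) = -1872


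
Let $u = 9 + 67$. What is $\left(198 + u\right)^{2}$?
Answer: $75076$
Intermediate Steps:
$u = 76$
$\left(198 + u\right)^{2} = \left(198 + 76\right)^{2} = 274^{2} = 75076$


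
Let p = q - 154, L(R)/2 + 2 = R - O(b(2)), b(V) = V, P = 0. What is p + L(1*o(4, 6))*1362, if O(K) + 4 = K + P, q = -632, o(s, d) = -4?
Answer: -11682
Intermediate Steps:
O(K) = -4 + K (O(K) = -4 + (K + 0) = -4 + K)
L(R) = 2*R (L(R) = -4 + 2*(R - (-4 + 2)) = -4 + 2*(R - 1*(-2)) = -4 + 2*(R + 2) = -4 + 2*(2 + R) = -4 + (4 + 2*R) = 2*R)
p = -786 (p = -632 - 154 = -786)
p + L(1*o(4, 6))*1362 = -786 + (2*(1*(-4)))*1362 = -786 + (2*(-4))*1362 = -786 - 8*1362 = -786 - 10896 = -11682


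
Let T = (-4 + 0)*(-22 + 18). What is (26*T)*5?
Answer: 2080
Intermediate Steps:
T = 16 (T = -4*(-4) = 16)
(26*T)*5 = (26*16)*5 = 416*5 = 2080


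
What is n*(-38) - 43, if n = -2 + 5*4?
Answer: -727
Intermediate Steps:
n = 18 (n = -2 + 20 = 18)
n*(-38) - 43 = 18*(-38) - 43 = -684 - 43 = -727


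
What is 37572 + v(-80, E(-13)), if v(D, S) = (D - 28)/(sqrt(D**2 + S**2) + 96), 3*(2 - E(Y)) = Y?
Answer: 938567964/24983 + 324*sqrt(57961)/24983 ≈ 37571.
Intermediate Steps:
E(Y) = 2 - Y/3
v(D, S) = (-28 + D)/(96 + sqrt(D**2 + S**2))
37572 + v(-80, E(-13)) = 37572 + (-28 - 80)/(96 + sqrt((-80)**2 + (2 - 1/3*(-13))**2)) = 37572 - 108/(96 + sqrt(6400 + (2 + 13/3)**2)) = 37572 - 108/(96 + sqrt(6400 + (19/3)**2)) = 37572 - 108/(96 + sqrt(6400 + 361/9)) = 37572 - 108/(96 + sqrt(57961/9)) = 37572 - 108/(96 + sqrt(57961)/3)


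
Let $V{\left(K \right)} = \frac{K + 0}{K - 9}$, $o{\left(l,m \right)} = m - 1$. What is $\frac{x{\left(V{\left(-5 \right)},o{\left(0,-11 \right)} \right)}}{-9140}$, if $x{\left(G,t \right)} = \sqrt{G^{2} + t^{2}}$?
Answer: $- \frac{\sqrt{28249}}{127960} \approx -0.0013135$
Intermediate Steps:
$o{\left(l,m \right)} = -1 + m$ ($o{\left(l,m \right)} = m - 1 = -1 + m$)
$V{\left(K \right)} = \frac{K}{-9 + K}$
$\frac{x{\left(V{\left(-5 \right)},o{\left(0,-11 \right)} \right)}}{-9140} = \frac{\sqrt{\left(- \frac{5}{-9 - 5}\right)^{2} + \left(-1 - 11\right)^{2}}}{-9140} = \sqrt{\left(- \frac{5}{-14}\right)^{2} + \left(-12\right)^{2}} \left(- \frac{1}{9140}\right) = \sqrt{\left(\left(-5\right) \left(- \frac{1}{14}\right)\right)^{2} + 144} \left(- \frac{1}{9140}\right) = \sqrt{\left(\frac{5}{14}\right)^{2} + 144} \left(- \frac{1}{9140}\right) = \sqrt{\frac{25}{196} + 144} \left(- \frac{1}{9140}\right) = \sqrt{\frac{28249}{196}} \left(- \frac{1}{9140}\right) = \frac{\sqrt{28249}}{14} \left(- \frac{1}{9140}\right) = - \frac{\sqrt{28249}}{127960}$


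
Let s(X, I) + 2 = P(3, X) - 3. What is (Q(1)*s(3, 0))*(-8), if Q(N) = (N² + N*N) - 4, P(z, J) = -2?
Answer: -112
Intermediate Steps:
s(X, I) = -7 (s(X, I) = -2 + (-2 - 3) = -2 - 5 = -7)
Q(N) = -4 + 2*N² (Q(N) = (N² + N²) - 4 = 2*N² - 4 = -4 + 2*N²)
(Q(1)*s(3, 0))*(-8) = ((-4 + 2*1²)*(-7))*(-8) = ((-4 + 2*1)*(-7))*(-8) = ((-4 + 2)*(-7))*(-8) = -2*(-7)*(-8) = 14*(-8) = -112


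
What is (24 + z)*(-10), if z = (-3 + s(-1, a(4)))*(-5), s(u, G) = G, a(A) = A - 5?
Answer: -440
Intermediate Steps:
a(A) = -5 + A
z = 20 (z = (-3 + (-5 + 4))*(-5) = (-3 - 1)*(-5) = -4*(-5) = 20)
(24 + z)*(-10) = (24 + 20)*(-10) = 44*(-10) = -440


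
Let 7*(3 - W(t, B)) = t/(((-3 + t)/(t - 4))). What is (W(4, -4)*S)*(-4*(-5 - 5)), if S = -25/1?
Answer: -3000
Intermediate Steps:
W(t, B) = 3 - t*(-4 + t)/(7*(-3 + t)) (W(t, B) = 3 - t/(7*((-3 + t)/(t - 4))) = 3 - t/(7*((-3 + t)/(-4 + t))) = 3 - t*(-4 + t)/(-3 + t)/7 = 3 - t*(-4 + t)/(7*(-3 + t)))
S = -25 (S = -25*1 = -25)
(W(4, -4)*S)*(-4*(-5 - 5)) = (((-63 - 1*4² + 25*4)/(7*(-3 + 4)))*(-25))*(-4*(-5 - 5)) = (((⅐)*(-63 - 1*16 + 100)/1)*(-25))*(-4*(-10)) = (((⅐)*1*(-63 - 16 + 100))*(-25))*40 = (((⅐)*1*21)*(-25))*40 = (3*(-25))*40 = -75*40 = -3000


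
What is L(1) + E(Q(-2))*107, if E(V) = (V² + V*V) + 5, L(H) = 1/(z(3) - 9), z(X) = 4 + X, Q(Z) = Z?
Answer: 2781/2 ≈ 1390.5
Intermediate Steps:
L(H) = -½ (L(H) = 1/((4 + 3) - 9) = 1/(7 - 9) = 1/(-2) = -½)
E(V) = 5 + 2*V² (E(V) = (V² + V²) + 5 = 2*V² + 5 = 5 + 2*V²)
L(1) + E(Q(-2))*107 = -½ + (5 + 2*(-2)²)*107 = -½ + (5 + 2*4)*107 = -½ + (5 + 8)*107 = -½ + 13*107 = -½ + 1391 = 2781/2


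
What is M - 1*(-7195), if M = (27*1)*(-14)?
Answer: 6817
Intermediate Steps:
M = -378 (M = 27*(-14) = -378)
M - 1*(-7195) = -378 - 1*(-7195) = -378 + 7195 = 6817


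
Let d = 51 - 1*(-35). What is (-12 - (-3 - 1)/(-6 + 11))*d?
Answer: -4816/5 ≈ -963.20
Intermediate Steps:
d = 86 (d = 51 + 35 = 86)
(-12 - (-3 - 1)/(-6 + 11))*d = (-12 - (-3 - 1)/(-6 + 11))*86 = (-12 - (-4)/5)*86 = (-12 - 1*(-⅘))*86 = (-12 + ⅘)*86 = -56/5*86 = -4816/5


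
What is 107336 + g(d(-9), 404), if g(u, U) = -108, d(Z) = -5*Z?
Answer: 107228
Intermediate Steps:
107336 + g(d(-9), 404) = 107336 - 108 = 107228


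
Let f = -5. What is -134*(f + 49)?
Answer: -5896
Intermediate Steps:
-134*(f + 49) = -134*(-5 + 49) = -134*44 = -5896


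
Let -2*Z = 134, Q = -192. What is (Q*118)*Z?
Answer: 1517952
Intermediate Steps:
Z = -67 (Z = -1/2*134 = -67)
(Q*118)*Z = -192*118*(-67) = -22656*(-67) = 1517952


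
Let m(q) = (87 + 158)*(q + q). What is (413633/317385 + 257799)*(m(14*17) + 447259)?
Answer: 46137678920012992/317385 ≈ 1.4537e+11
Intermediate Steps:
m(q) = 490*q (m(q) = 245*(2*q) = 490*q)
(413633/317385 + 257799)*(m(14*17) + 447259) = (413633/317385 + 257799)*(490*(14*17) + 447259) = (413633*(1/317385) + 257799)*(490*238 + 447259) = (413633/317385 + 257799)*(116620 + 447259) = (81821949248/317385)*563879 = 46137678920012992/317385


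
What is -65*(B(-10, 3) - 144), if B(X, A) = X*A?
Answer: 11310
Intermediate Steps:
B(X, A) = A*X
-65*(B(-10, 3) - 144) = -65*(3*(-10) - 144) = -65*(-30 - 144) = -65*(-174) = 11310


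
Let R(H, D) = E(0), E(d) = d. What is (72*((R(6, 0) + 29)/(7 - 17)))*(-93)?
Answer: 97092/5 ≈ 19418.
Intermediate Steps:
R(H, D) = 0
(72*((R(6, 0) + 29)/(7 - 17)))*(-93) = (72*((0 + 29)/(7 - 17)))*(-93) = (72*(29/(-10)))*(-93) = (72*(29*(-⅒)))*(-93) = (72*(-29/10))*(-93) = -1044/5*(-93) = 97092/5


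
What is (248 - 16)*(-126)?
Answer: -29232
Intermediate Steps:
(248 - 16)*(-126) = 232*(-126) = -29232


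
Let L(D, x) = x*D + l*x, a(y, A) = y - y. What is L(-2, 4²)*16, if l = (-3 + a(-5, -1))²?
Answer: 1792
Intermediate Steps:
a(y, A) = 0
l = 9 (l = (-3 + 0)² = (-3)² = 9)
L(D, x) = 9*x + D*x (L(D, x) = x*D + 9*x = D*x + 9*x = 9*x + D*x)
L(-2, 4²)*16 = (4²*(9 - 2))*16 = (16*7)*16 = 112*16 = 1792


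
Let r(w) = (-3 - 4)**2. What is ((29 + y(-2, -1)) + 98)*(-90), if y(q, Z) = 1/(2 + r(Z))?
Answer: -194340/17 ≈ -11432.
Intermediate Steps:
r(w) = 49 (r(w) = (-7)**2 = 49)
y(q, Z) = 1/51 (y(q, Z) = 1/(2 + 49) = 1/51)
((29 + y(-2, -1)) + 98)*(-90) = ((29 + 1/51) + 98)*(-90) = (1480/51 + 98)*(-90) = (6478/51)*(-90) = -194340/17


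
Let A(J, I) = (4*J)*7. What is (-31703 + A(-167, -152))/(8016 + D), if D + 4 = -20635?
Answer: 36379/12623 ≈ 2.8820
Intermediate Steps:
D = -20639 (D = -4 - 20635 = -20639)
A(J, I) = 28*J
(-31703 + A(-167, -152))/(8016 + D) = (-31703 + 28*(-167))/(8016 - 20639) = (-31703 - 4676)/(-12623) = -36379*(-1/12623) = 36379/12623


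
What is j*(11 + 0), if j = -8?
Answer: -88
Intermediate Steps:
j*(11 + 0) = -8*(11 + 0) = -8*11 = -88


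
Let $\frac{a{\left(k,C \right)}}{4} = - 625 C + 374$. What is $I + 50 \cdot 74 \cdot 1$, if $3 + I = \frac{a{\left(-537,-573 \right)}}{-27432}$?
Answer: $\frac{24995527}{6858} \approx 3644.7$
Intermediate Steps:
$a{\left(k,C \right)} = 1496 - 2500 C$ ($a{\left(k,C \right)} = 4 \left(- 625 C + 374\right) = 4 \left(374 - 625 C\right) = 1496 - 2500 C$)
$I = - \frac{379073}{6858}$ ($I = -3 + \frac{1496 - -1432500}{-27432} = -3 + \left(1496 + 1432500\right) \left(- \frac{1}{27432}\right) = -3 + 1433996 \left(- \frac{1}{27432}\right) = -3 - \frac{358499}{6858} = - \frac{379073}{6858} \approx -55.275$)
$I + 50 \cdot 74 \cdot 1 = - \frac{379073}{6858} + 50 \cdot 74 \cdot 1 = - \frac{379073}{6858} + 3700 \cdot 1 = - \frac{379073}{6858} + 3700 = \frac{24995527}{6858}$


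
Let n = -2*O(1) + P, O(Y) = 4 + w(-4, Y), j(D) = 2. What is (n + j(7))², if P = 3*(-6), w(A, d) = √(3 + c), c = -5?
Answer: 568 + 96*I*√2 ≈ 568.0 + 135.76*I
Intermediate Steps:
w(A, d) = I*√2 (w(A, d) = √(3 - 5) = √(-2) = I*√2)
O(Y) = 4 + I*√2
P = -18
n = -26 - 2*I*√2 (n = -2*(4 + I*√2) - 18 = (-8 - 2*I*√2) - 18 = -26 - 2*I*√2 ≈ -26.0 - 2.8284*I)
(n + j(7))² = ((-26 - 2*I*√2) + 2)² = (-24 - 2*I*√2)²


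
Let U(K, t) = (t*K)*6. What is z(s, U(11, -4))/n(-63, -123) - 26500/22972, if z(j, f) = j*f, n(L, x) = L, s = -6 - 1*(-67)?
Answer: 30689299/120603 ≈ 254.47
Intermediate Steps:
s = 61 (s = -6 + 67 = 61)
U(K, t) = 6*K*t (U(K, t) = (K*t)*6 = 6*K*t)
z(j, f) = f*j
z(s, U(11, -4))/n(-63, -123) - 26500/22972 = ((6*11*(-4))*61)/(-63) - 26500/22972 = -264*61*(-1/63) - 26500*1/22972 = -16104*(-1/63) - 6625/5743 = 5368/21 - 6625/5743 = 30689299/120603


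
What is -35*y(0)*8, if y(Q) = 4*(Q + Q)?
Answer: 0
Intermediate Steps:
y(Q) = 8*Q (y(Q) = 4*(2*Q) = 8*Q)
-35*y(0)*8 = -280*0*8 = -35*0*8 = 0*8 = 0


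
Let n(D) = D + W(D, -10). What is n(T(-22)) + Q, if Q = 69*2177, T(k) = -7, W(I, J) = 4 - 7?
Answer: 150203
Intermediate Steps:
W(I, J) = -3
n(D) = -3 + D (n(D) = D - 3 = -3 + D)
Q = 150213
n(T(-22)) + Q = (-3 - 7) + 150213 = -10 + 150213 = 150203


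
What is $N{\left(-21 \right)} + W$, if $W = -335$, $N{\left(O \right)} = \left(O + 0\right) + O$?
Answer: $-377$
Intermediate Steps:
$N{\left(O \right)} = 2 O$ ($N{\left(O \right)} = O + O = 2 O$)
$N{\left(-21 \right)} + W = 2 \left(-21\right) - 335 = -42 - 335 = -377$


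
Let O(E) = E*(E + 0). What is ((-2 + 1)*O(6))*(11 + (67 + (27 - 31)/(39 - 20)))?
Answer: -53208/19 ≈ -2800.4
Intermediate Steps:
O(E) = E**2 (O(E) = E*E = E**2)
((-2 + 1)*O(6))*(11 + (67 + (27 - 31)/(39 - 20))) = ((-2 + 1)*6**2)*(11 + (67 + (27 - 31)/(39 - 20))) = (-1*36)*(11 + (67 - 4/19)) = -36*(11 + (67 - 4*1/19)) = -36*(11 + (67 - 4/19)) = -36*(11 + 1269/19) = -36*1478/19 = -53208/19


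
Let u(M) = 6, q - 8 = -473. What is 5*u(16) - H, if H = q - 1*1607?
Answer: 2102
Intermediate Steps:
q = -465 (q = 8 - 473 = -465)
H = -2072 (H = -465 - 1*1607 = -465 - 1607 = -2072)
5*u(16) - H = 5*6 - 1*(-2072) = 30 + 2072 = 2102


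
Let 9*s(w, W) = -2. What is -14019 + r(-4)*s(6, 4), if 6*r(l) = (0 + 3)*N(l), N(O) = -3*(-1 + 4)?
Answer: -14018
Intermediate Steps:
N(O) = -9 (N(O) = -3*3 = -9)
s(w, W) = -2/9 (s(w, W) = (⅑)*(-2) = -2/9)
r(l) = -9/2 (r(l) = ((0 + 3)*(-9))/6 = (3*(-9))/6 = (⅙)*(-27) = -9/2)
-14019 + r(-4)*s(6, 4) = -14019 - 9/2*(-2/9) = -14019 + 1 = -14018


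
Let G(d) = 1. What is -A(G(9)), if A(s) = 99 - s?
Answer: -98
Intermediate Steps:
-A(G(9)) = -(99 - 1*1) = -(99 - 1) = -1*98 = -98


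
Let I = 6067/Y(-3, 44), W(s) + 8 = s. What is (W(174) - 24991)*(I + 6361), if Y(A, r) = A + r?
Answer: -6624998100/41 ≈ -1.6159e+8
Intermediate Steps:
W(s) = -8 + s
I = 6067/41 (I = 6067/(-3 + 44) = 6067/41 ≈ 147.98)
(W(174) - 24991)*(I + 6361) = ((-8 + 174) - 24991)*(6067/41 + 6361) = (166 - 24991)*(266868/41) = -24825*266868/41 = -6624998100/41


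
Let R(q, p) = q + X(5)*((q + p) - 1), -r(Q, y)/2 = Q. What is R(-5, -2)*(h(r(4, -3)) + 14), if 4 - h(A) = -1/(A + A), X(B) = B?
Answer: -12915/16 ≈ -807.19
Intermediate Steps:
r(Q, y) = -2*Q
R(q, p) = -5 + 5*p + 6*q (R(q, p) = q + 5*((q + p) - 1) = q + 5*((p + q) - 1) = q + 5*(-1 + p + q) = q + (-5 + 5*p + 5*q) = -5 + 5*p + 6*q)
h(A) = 4 + 1/(2*A) (h(A) = 4 - (-1)/(A + A) = 4 - (-1)/(2*A) = 4 + 1/(2*A))
R(-5, -2)*(h(r(4, -3)) + 14) = (-5 + 5*(-2) + 6*(-5))*((4 + 1/(2*((-2*4)))) + 14) = (-5 - 10 - 30)*((4 + (1/2)/(-8)) + 14) = -45*((4 + (1/2)*(-1/8)) + 14) = -45*((4 - 1/16) + 14) = -45*(63/16 + 14) = -45*287/16 = -12915/16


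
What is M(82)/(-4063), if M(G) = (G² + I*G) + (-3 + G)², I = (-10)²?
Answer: -1245/239 ≈ -5.2092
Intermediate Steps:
I = 100
M(G) = G² + (-3 + G)² + 100*G (M(G) = (G² + 100*G) + (-3 + G)² = G² + (-3 + G)² + 100*G)
M(82)/(-4063) = (9 + 2*82² + 94*82)/(-4063) = (9 + 2*6724 + 7708)*(-1/4063) = (9 + 13448 + 7708)*(-1/4063) = 21165*(-1/4063) = -1245/239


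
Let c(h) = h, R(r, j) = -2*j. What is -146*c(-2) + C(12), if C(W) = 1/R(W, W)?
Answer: 7007/24 ≈ 291.96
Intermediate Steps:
C(W) = -1/(2*W) (C(W) = 1/(-2*W) = -1/(2*W))
-146*c(-2) + C(12) = -146*(-2) - ½/12 = 292 - ½*1/12 = 292 - 1/24 = 7007/24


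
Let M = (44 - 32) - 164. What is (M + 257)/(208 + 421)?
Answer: 105/629 ≈ 0.16693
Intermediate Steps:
M = -152 (M = 12 - 164 = -152)
(M + 257)/(208 + 421) = (-152 + 257)/(208 + 421) = 105/629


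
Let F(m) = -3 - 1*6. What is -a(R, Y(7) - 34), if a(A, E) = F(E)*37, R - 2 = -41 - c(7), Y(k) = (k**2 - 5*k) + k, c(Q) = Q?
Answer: 333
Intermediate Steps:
F(m) = -9 (F(m) = -3 - 6 = -9)
Y(k) = k**2 - 4*k
R = -46 (R = 2 + (-41 - 1*7) = 2 + (-41 - 7) = 2 - 48 = -46)
a(A, E) = -333 (a(A, E) = -9*37 = -333)
-a(R, Y(7) - 34) = -1*(-333) = 333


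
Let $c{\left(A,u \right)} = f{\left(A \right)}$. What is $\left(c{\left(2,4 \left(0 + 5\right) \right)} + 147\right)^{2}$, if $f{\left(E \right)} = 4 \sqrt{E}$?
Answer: $21641 + 1176 \sqrt{2} \approx 23304.0$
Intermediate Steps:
$c{\left(A,u \right)} = 4 \sqrt{A}$
$\left(c{\left(2,4 \left(0 + 5\right) \right)} + 147\right)^{2} = \left(4 \sqrt{2} + 147\right)^{2} = \left(147 + 4 \sqrt{2}\right)^{2}$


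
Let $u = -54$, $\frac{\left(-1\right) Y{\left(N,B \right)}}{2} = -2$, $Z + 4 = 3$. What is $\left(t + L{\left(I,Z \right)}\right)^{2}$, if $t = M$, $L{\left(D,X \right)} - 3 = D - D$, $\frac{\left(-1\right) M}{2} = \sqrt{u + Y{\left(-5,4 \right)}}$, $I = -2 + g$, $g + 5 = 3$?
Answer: $\left(3 - 10 i \sqrt{2}\right)^{2} \approx -191.0 - 84.853 i$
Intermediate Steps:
$Z = -1$ ($Z = -4 + 3 = -1$)
$Y{\left(N,B \right)} = 4$ ($Y{\left(N,B \right)} = \left(-2\right) \left(-2\right) = 4$)
$g = -2$ ($g = -5 + 3 = -2$)
$I = -4$ ($I = -2 - 2 = -4$)
$M = - 10 i \sqrt{2}$ ($M = - 2 \sqrt{-54 + 4} = - 2 \sqrt{-50} = - 2 \cdot 5 i \sqrt{2} = - 10 i \sqrt{2} \approx - 14.142 i$)
$L{\left(D,X \right)} = 3$ ($L{\left(D,X \right)} = 3 + \left(D - D\right) = 3 + 0 = 3$)
$t = - 10 i \sqrt{2} \approx - 14.142 i$
$\left(t + L{\left(I,Z \right)}\right)^{2} = \left(- 10 i \sqrt{2} + 3\right)^{2} = \left(3 - 10 i \sqrt{2}\right)^{2}$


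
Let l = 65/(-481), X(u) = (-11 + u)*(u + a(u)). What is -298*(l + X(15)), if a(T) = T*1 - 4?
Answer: -1145214/37 ≈ -30952.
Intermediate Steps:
a(T) = -4 + T (a(T) = T - 4 = -4 + T)
X(u) = (-11 + u)*(-4 + 2*u) (X(u) = (-11 + u)*(u + (-4 + u)) = (-11 + u)*(-4 + 2*u))
l = -5/37 (l = 65*(-1/481) = -5/37 ≈ -0.13514)
-298*(l + X(15)) = -298*(-5/37 + (44 - 26*15 + 2*15²)) = -298*(-5/37 + (44 - 390 + 2*225)) = -298*(-5/37 + (44 - 390 + 450)) = -298*(-5/37 + 104) = -298*3843/37 = -1145214/37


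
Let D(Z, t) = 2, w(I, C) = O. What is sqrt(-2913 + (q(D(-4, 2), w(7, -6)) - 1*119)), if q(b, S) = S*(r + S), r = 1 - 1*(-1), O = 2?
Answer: 12*I*sqrt(21) ≈ 54.991*I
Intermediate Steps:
w(I, C) = 2
r = 2 (r = 1 + 1 = 2)
q(b, S) = S*(2 + S)
sqrt(-2913 + (q(D(-4, 2), w(7, -6)) - 1*119)) = sqrt(-2913 + (2*(2 + 2) - 1*119)) = sqrt(-2913 + (2*4 - 119)) = sqrt(-2913 + (8 - 119)) = sqrt(-2913 - 111) = sqrt(-3024) = 12*I*sqrt(21)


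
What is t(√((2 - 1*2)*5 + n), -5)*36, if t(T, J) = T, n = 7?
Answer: 36*√7 ≈ 95.247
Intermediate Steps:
t(√((2 - 1*2)*5 + n), -5)*36 = √((2 - 1*2)*5 + 7)*36 = √((2 - 2)*5 + 7)*36 = √(0*5 + 7)*36 = √(0 + 7)*36 = √7*36 = 36*√7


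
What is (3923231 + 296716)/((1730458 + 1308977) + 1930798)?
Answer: 4219947/4970233 ≈ 0.84904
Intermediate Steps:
(3923231 + 296716)/((1730458 + 1308977) + 1930798) = 4219947/(3039435 + 1930798) = 4219947/4970233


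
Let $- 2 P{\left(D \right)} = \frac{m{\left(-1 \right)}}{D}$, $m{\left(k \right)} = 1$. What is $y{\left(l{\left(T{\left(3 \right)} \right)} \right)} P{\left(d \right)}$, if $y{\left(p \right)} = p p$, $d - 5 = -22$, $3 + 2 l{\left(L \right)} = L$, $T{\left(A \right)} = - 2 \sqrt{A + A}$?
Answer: $\frac{33}{136} + \frac{3 \sqrt{6}}{34} \approx 0.45878$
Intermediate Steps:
$T{\left(A \right)} = - 2 \sqrt{2} \sqrt{A}$ ($T{\left(A \right)} = - 2 \sqrt{2 A} = - 2 \sqrt{2} \sqrt{A}$)
$l{\left(L \right)} = - \frac{3}{2} + \frac{L}{2}$
$d = -17$ ($d = 5 - 22 = -17$)
$y{\left(p \right)} = p^{2}$
$P{\left(D \right)} = - \frac{1}{2 D}$ ($P{\left(D \right)} = - \frac{1 \frac{1}{D}}{2} = - \frac{1}{2 D}$)
$y{\left(l{\left(T{\left(3 \right)} \right)} \right)} P{\left(d \right)} = \left(- \frac{3}{2} + \frac{\left(-2\right) \sqrt{2} \sqrt{3}}{2}\right)^{2} \left(- \frac{1}{2 \left(-17\right)}\right) = \left(- \frac{3}{2} + \frac{\left(-2\right) \sqrt{6}}{2}\right)^{2} \left(\left(- \frac{1}{2}\right) \left(- \frac{1}{17}\right)\right) = \left(- \frac{3}{2} - \sqrt{6}\right)^{2} \cdot \frac{1}{34} = \frac{\left(- \frac{3}{2} - \sqrt{6}\right)^{2}}{34}$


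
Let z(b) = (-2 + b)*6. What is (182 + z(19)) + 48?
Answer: 332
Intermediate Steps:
z(b) = -12 + 6*b
(182 + z(19)) + 48 = (182 + (-12 + 6*19)) + 48 = (182 + (-12 + 114)) + 48 = (182 + 102) + 48 = 284 + 48 = 332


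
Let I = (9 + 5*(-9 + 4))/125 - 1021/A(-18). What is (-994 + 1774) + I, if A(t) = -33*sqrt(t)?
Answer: 97484/125 - 1021*I*sqrt(2)/198 ≈ 779.87 - 7.2925*I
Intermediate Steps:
I = -16/125 - 1021*I*sqrt(2)/198 (I = (9 + 5*(-9 + 4))/125 - 1021*I*sqrt(2)/198 = (9 + 5*(-5))*(1/125) - 1021*I*sqrt(2)/198 = (9 - 25)*(1/125) - 1021*I*sqrt(2)/198 = -16*1/125 - 1021*I*sqrt(2)/198 = -16/125 - 1021*I*sqrt(2)/198 ≈ -0.128 - 7.2925*I)
(-994 + 1774) + I = (-994 + 1774) + (-16/125 - 1021*I*sqrt(2)/198) = 780 + (-16/125 - 1021*I*sqrt(2)/198) = 97484/125 - 1021*I*sqrt(2)/198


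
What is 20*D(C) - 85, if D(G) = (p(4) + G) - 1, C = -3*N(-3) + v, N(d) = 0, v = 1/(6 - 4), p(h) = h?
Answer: -15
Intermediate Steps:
v = ½ (v = 1/2 = ½ ≈ 0.50000)
C = ½ (C = -3*0 + ½ = 0 + ½ = ½ ≈ 0.50000)
D(G) = 3 + G (D(G) = (4 + G) - 1 = 3 + G)
20*D(C) - 85 = 20*(3 + ½) - 85 = 20*(7/2) - 85 = 70 - 85 = -15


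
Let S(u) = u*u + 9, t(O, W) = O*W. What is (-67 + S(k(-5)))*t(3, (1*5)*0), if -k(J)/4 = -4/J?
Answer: 0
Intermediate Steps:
k(J) = 16/J (k(J) = -(-16)/J = 16/J)
S(u) = 9 + u**2 (S(u) = u**2 + 9 = 9 + u**2)
(-67 + S(k(-5)))*t(3, (1*5)*0) = (-67 + (9 + (16/(-5))**2))*(3*((1*5)*0)) = (-67 + (9 + (16*(-1/5))**2))*(3*(5*0)) = (-67 + (9 + (-16/5)**2))*(3*0) = (-67 + (9 + 256/25))*0 = (-67 + 481/25)*0 = -1194/25*0 = 0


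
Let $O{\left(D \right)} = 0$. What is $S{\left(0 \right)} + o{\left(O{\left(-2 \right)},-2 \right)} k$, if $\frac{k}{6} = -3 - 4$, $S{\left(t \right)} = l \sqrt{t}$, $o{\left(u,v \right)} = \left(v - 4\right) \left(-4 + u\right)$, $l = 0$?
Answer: $-1008$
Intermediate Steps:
$o{\left(u,v \right)} = \left(-4 + u\right) \left(-4 + v\right)$ ($o{\left(u,v \right)} = \left(-4 + v\right) \left(-4 + u\right) = \left(-4 + u\right) \left(-4 + v\right)$)
$S{\left(t \right)} = 0$ ($S{\left(t \right)} = 0 \sqrt{t} = 0$)
$k = -42$ ($k = 6 \left(-3 - 4\right) = 6 \left(-7\right) = -42$)
$S{\left(0 \right)} + o{\left(O{\left(-2 \right)},-2 \right)} k = 0 + \left(16 - 0 - -8 + 0 \left(-2\right)\right) \left(-42\right) = 0 + \left(16 + 0 + 8 + 0\right) \left(-42\right) = 0 + 24 \left(-42\right) = 0 - 1008 = -1008$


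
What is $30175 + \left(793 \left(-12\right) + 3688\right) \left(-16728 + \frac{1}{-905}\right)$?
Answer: $\frac{88256473723}{905} \approx 9.7521 \cdot 10^{7}$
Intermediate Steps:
$30175 + \left(793 \left(-12\right) + 3688\right) \left(-16728 + \frac{1}{-905}\right) = 30175 + \left(-9516 + 3688\right) \left(-16728 - \frac{1}{905}\right) = 30175 - - \frac{88229165348}{905} = 30175 + \frac{88229165348}{905} = \frac{88256473723}{905}$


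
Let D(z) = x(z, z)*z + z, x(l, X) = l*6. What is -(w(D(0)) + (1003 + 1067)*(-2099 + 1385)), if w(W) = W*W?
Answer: 1477980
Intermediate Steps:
x(l, X) = 6*l
D(z) = z + 6*z**2 (D(z) = (6*z)*z + z = 6*z**2 + z = z + 6*z**2)
w(W) = W**2
-(w(D(0)) + (1003 + 1067)*(-2099 + 1385)) = -((0*(1 + 6*0))**2 + (1003 + 1067)*(-2099 + 1385)) = -((0*(1 + 0))**2 + 2070*(-714)) = -((0*1)**2 - 1477980) = -(0**2 - 1477980) = -(0 - 1477980) = -1*(-1477980) = 1477980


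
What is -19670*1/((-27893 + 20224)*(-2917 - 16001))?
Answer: -9835/72541071 ≈ -0.00013558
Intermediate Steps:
-19670*1/((-27893 + 20224)*(-2917 - 16001)) = -19670/((-7669*(-18918))) = -19670/145082142 = -19670*1/145082142 = -9835/72541071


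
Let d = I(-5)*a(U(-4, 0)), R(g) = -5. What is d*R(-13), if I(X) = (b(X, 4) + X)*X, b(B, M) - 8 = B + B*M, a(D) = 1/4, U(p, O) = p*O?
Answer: -275/2 ≈ -137.50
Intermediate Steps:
U(p, O) = O*p
a(D) = ¼
b(B, M) = 8 + B + B*M (b(B, M) = 8 + (B + B*M) = 8 + B + B*M)
I(X) = X*(8 + 6*X) (I(X) = ((8 + X + X*4) + X)*X = ((8 + X + 4*X) + X)*X = ((8 + 5*X) + X)*X = (8 + 6*X)*X = X*(8 + 6*X))
d = 55/2 (d = (2*(-5)*(4 + 3*(-5)))*(¼) = (2*(-5)*(4 - 15))*(¼) = (2*(-5)*(-11))*(¼) = 110*(¼) = 55/2 ≈ 27.500)
d*R(-13) = (55/2)*(-5) = -275/2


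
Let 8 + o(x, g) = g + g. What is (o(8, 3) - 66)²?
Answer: 4624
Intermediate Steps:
o(x, g) = -8 + 2*g (o(x, g) = -8 + (g + g) = -8 + 2*g)
(o(8, 3) - 66)² = ((-8 + 2*3) - 66)² = ((-8 + 6) - 66)² = (-2 - 66)² = (-68)² = 4624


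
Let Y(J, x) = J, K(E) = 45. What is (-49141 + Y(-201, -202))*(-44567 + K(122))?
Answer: 2196804524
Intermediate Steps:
(-49141 + Y(-201, -202))*(-44567 + K(122)) = (-49141 - 201)*(-44567 + 45) = -49342*(-44522) = 2196804524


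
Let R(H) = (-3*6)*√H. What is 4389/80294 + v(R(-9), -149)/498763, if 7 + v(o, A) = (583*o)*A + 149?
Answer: 115814345/2107772438 + 4690818*I/498763 ≈ 0.054946 + 9.4049*I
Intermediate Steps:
R(H) = -18*√H
v(o, A) = 142 + 583*A*o (v(o, A) = -7 + ((583*o)*A + 149) = -7 + (583*A*o + 149) = -7 + (149 + 583*A*o) = 142 + 583*A*o)
4389/80294 + v(R(-9), -149)/498763 = 4389/80294 + (142 + 583*(-149)*(-54*I))/498763 = 4389*(1/80294) + (142 + 583*(-149)*(-54*I))*(1/498763) = 231/4226 + (142 + 583*(-149)*(-54*I))*(1/498763) = 231/4226 + (142 + 4690818*I)*(1/498763) = 231/4226 + (142/498763 + 4690818*I/498763) = 115814345/2107772438 + 4690818*I/498763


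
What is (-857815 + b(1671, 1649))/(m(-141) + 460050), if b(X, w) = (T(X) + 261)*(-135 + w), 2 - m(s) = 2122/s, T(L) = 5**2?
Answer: -59898351/64869454 ≈ -0.92337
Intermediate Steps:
T(L) = 25
m(s) = 2 - 2122/s
b(X, w) = -38610 + 286*w (b(X, w) = (25 + 261)*(-135 + w) = 286*(-135 + w) = -38610 + 286*w)
(-857815 + b(1671, 1649))/(m(-141) + 460050) = (-857815 + (-38610 + 286*1649))/((2 - 2122/(-141)) + 460050) = (-857815 + (-38610 + 471614))/((2 - 2122*(-1/141)) + 460050) = (-857815 + 433004)/((2 + 2122/141) + 460050) = -424811/(2404/141 + 460050) = -424811/64869454/141 = -424811*141/64869454 = -59898351/64869454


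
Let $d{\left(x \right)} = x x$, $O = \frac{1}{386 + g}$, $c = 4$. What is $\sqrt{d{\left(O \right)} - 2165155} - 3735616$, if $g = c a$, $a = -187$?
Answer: $-3735616 + \frac{3 i \sqrt{31525619091}}{362} \approx -3.7356 \cdot 10^{6} + 1471.4 i$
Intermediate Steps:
$g = -748$ ($g = 4 \left(-187\right) = -748$)
$O = - \frac{1}{362}$ ($O = \frac{1}{386 - 748} = \frac{1}{-362} = - \frac{1}{362} \approx -0.0027624$)
$d{\left(x \right)} = x^{2}$
$\sqrt{d{\left(O \right)} - 2165155} - 3735616 = \sqrt{\left(- \frac{1}{362}\right)^{2} - 2165155} - 3735616 = \sqrt{\frac{1}{131044} - 2165155} - 3735616 = \sqrt{- \frac{283730571819}{131044}} - 3735616 = \frac{3 i \sqrt{31525619091}}{362} - 3735616 = -3735616 + \frac{3 i \sqrt{31525619091}}{362}$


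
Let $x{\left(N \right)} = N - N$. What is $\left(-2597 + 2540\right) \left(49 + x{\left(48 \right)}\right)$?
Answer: $-2793$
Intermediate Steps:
$x{\left(N \right)} = 0$
$\left(-2597 + 2540\right) \left(49 + x{\left(48 \right)}\right) = \left(-2597 + 2540\right) \left(49 + 0\right) = \left(-57\right) 49 = -2793$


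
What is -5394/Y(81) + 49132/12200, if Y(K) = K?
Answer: -5152259/82350 ≈ -62.565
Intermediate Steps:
-5394/Y(81) + 49132/12200 = -5394/81 + 49132/12200 = -5394*1/81 + 49132*(1/12200) = -1798/27 + 12283/3050 = -5152259/82350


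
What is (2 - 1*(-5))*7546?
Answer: 52822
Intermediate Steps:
(2 - 1*(-5))*7546 = (2 + 5)*7546 = 7*7546 = 52822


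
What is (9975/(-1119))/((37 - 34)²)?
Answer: -3325/3357 ≈ -0.99047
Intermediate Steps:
(9975/(-1119))/((37 - 34)²) = (9975*(-1/1119))/(3²) = -3325/373/9 = -3325/373*⅑ = -3325/3357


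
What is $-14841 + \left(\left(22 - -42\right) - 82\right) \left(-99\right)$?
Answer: $-13059$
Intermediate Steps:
$-14841 + \left(\left(22 - -42\right) - 82\right) \left(-99\right) = -14841 + \left(\left(22 + 42\right) - 82\right) \left(-99\right) = -14841 + \left(64 - 82\right) \left(-99\right) = -14841 - -1782 = -14841 + 1782 = -13059$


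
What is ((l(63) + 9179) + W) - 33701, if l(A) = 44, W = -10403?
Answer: -34881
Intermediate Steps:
((l(63) + 9179) + W) - 33701 = ((44 + 9179) - 10403) - 33701 = (9223 - 10403) - 33701 = -1180 - 33701 = -34881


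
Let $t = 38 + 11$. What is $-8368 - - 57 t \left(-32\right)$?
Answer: $-97744$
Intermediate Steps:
$t = 49$
$-8368 - - 57 t \left(-32\right) = -8368 - \left(-57\right) 49 \left(-32\right) = -8368 - \left(-2793\right) \left(-32\right) = -8368 - 89376 = -97744$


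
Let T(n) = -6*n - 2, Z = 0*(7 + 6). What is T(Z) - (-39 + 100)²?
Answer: -3723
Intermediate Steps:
Z = 0 (Z = 0*13 = 0)
T(n) = -2 - 6*n
T(Z) - (-39 + 100)² = (-2 - 6*0) - (-39 + 100)² = (-2 + 0) - 1*61² = -2 - 1*3721 = -2 - 3721 = -3723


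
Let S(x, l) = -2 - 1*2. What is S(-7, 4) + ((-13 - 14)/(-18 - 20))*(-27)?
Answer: -881/38 ≈ -23.184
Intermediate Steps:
S(x, l) = -4 (S(x, l) = -2 - 2 = -4)
S(-7, 4) + ((-13 - 14)/(-18 - 20))*(-27) = -4 + ((-13 - 14)/(-18 - 20))*(-27) = -4 - 27/(-38)*(-27) = -4 - 27*(-1/38)*(-27) = -4 + (27/38)*(-27) = -4 - 729/38 = -881/38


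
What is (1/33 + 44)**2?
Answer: 2111209/1089 ≈ 1938.7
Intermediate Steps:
(1/33 + 44)**2 = (1453/33)**2 = 2111209/1089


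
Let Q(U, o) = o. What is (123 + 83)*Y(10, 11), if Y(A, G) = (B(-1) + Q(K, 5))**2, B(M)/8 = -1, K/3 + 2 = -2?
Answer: 1854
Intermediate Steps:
K = -12 (K = -6 + 3*(-2) = -6 - 6 = -12)
B(M) = -8 (B(M) = 8*(-1) = -8)
Y(A, G) = 9 (Y(A, G) = (-8 + 5)**2 = (-3)**2 = 9)
(123 + 83)*Y(10, 11) = (123 + 83)*9 = 206*9 = 1854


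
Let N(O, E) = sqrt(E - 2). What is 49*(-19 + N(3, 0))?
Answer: -931 + 49*I*sqrt(2) ≈ -931.0 + 69.297*I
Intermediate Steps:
N(O, E) = sqrt(-2 + E)
49*(-19 + N(3, 0)) = 49*(-19 + sqrt(-2 + 0)) = 49*(-19 + sqrt(-2)) = 49*(-19 + I*sqrt(2)) = -931 + 49*I*sqrt(2)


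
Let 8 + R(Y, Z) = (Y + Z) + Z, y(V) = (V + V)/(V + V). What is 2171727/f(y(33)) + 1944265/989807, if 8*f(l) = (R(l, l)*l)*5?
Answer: -17196676086887/24745175 ≈ -6.9495e+5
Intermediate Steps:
y(V) = 1 (y(V) = (2*V)/((2*V)) = (2*V)*(1/(2*V)) = 1)
R(Y, Z) = -8 + Y + 2*Z (R(Y, Z) = -8 + ((Y + Z) + Z) = -8 + (Y + 2*Z) = -8 + Y + 2*Z)
f(l) = 5*l*(-8 + 3*l)/8 (f(l) = (((-8 + l + 2*l)*l)*5)/8 = (((-8 + 3*l)*l)*5)/8 = ((l*(-8 + 3*l))*5)/8 = (5*l*(-8 + 3*l))/8 = 5*l*(-8 + 3*l)/8)
2171727/f(y(33)) + 1944265/989807 = 2171727/(((5/8)*1*(-8 + 3*1))) + 1944265/989807 = 2171727/(((5/8)*1*(-8 + 3))) + 1944265*(1/989807) = 2171727/(((5/8)*1*(-5))) + 1944265/989807 = 2171727/(-25/8) + 1944265/989807 = 2171727*(-8/25) + 1944265/989807 = -17373816/25 + 1944265/989807 = -17196676086887/24745175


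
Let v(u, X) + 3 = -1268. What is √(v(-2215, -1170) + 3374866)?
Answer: √3373595 ≈ 1836.7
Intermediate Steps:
v(u, X) = -1271 (v(u, X) = -3 - 1268 = -1271)
√(v(-2215, -1170) + 3374866) = √(-1271 + 3374866) = √3373595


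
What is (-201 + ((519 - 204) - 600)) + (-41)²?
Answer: 1195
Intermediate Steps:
(-201 + ((519 - 204) - 600)) + (-41)² = (-201 + (315 - 600)) + 1681 = (-201 - 285) + 1681 = -486 + 1681 = 1195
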